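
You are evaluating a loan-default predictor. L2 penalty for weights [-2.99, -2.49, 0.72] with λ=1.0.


‖w‖₂² = (-2.99)² + (-2.49)² + (0.72)²
     = 8.9401 + 6.2001 + 0.5184
     = 15.6586
λ·‖w‖₂² = 1.0·15.6586 = 15.6586

15.6586


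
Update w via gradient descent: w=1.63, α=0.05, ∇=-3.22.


w_new = w - α·∇
= 1.63 - 0.05·-3.22
= 1.63 + 0.161
= 1.791

1.791


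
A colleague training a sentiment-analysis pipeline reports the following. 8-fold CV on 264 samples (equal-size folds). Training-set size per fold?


Fold size = 264/8 = 33
Training per fold = 264 - 33 = 231

231


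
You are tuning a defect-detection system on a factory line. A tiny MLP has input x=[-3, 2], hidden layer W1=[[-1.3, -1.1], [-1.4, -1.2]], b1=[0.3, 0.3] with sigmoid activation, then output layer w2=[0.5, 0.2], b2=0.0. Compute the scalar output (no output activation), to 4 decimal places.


z1[0] = (-1.3)·(-3) + (-1.1)·(2) + 0.3 = 2.0
z1[1] = (-1.4)·(-3) + (-1.2)·(2) + 0.3 = 2.1
h = sigmoid(z1) = [0.8808, 0.8909]
output = (0.5)·(0.8808) + (0.2)·(0.8909) + 0.0 = 0.6186

0.6186


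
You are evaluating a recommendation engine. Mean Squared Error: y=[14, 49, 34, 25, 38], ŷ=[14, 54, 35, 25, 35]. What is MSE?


Squared errors: (14-14)²=0, (49-54)²=25, (34-35)²=1, (25-25)²=0, (38-35)²=9
Sum = 35
MSE = 35/5 = 7

7


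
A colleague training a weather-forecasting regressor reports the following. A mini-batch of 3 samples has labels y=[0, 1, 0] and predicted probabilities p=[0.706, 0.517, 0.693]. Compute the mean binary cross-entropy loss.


L[0] = -ln(1-0.706) = -ln(0.294) = 1.2242
L[1] = -ln(0.517) = 0.6597
L[2] = -ln(1-0.693) = -ln(0.307) = 1.1809
mean = (1.2242 + 0.6597 + 1.1809)/3 = 1.0216

1.0216


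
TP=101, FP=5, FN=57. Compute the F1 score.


Precision = 101/106 = 0.9528
Recall = 101/158 = 0.6392
F1 = 2·P·R/(P+R) = 2·TP/(2·TP+FP+FN) = 202/(202+5+57) = 202/264 = 0.7652

0.7652


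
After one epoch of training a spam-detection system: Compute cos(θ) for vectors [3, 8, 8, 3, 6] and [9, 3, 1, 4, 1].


A·B = 3·9 + 8·3 + 8·1 + 3·4 + 6·1 = 77
‖A‖ = √182 = 13.4907, ‖B‖ = √108 = 10.3923
cos = 77/(√182·√108) = 77/√19656 = 0.5492

0.5492


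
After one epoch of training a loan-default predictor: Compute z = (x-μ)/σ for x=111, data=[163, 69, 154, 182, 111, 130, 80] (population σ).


μ = 127, σ = 39.4389
z = (111 - 127)/39.4389 = -0.4057

-0.4057


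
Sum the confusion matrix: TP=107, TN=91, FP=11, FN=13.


Total = TP + TN + FP + FN
= 107 + 91 + 11 + 13
= 222
(Predicted positive: 118, predicted negative: 104)

222


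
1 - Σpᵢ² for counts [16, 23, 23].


Probabilities: [16/62, 23/62, 23/62] ≈ [0.2581, 0.371, 0.371]
Σpᵢ² = (256 + 529 + 529)/62² = 1314/3844
Gini = 1 - Σpᵢ² = 1 - 1314/3844 = 0.6582

0.6582


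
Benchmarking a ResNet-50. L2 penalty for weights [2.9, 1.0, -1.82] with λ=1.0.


‖w‖₂² = (2.9)² + (1.0)² + (-1.82)²
     = 8.41 + 1 + 3.3124
     = 12.7224
λ·‖w‖₂² = 1.0·12.7224 = 12.7224

12.7224


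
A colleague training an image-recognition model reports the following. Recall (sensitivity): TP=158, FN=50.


Recall = TP/(TP+FN)
= 158/(158+50)
= 158/208 = 75.96%

75.96%


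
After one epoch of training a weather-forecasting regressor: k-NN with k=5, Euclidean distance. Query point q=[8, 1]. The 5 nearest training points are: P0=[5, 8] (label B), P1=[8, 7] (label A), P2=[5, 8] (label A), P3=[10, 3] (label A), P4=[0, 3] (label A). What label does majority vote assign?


d(q,P0) = 7.6158  (label B)
d(q,P1) = 6.0  (label A)
d(q,P2) = 7.6158  (label A)
d(q,P3) = 2.8284  (label A)
d(q,P4) = 8.2462  (label A)
Votes: A=4, B=1
Majority → A

A


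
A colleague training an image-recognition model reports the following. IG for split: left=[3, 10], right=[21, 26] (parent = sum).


Parent = [24, 36], H_parent = 0.971
H_left = 0.7793 (n=13), H_right = 0.9918 (n=47)
H_children = (13/60)·0.7793 + (47/60)·0.9918 = 0.9458
IG = 0.971 - 0.9458 = 0.0252

0.0252


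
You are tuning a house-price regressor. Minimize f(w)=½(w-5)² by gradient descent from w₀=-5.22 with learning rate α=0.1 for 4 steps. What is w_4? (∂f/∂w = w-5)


step 1: grad = -5.22-5 = -10.22; w = -5.22 - 0.1·(-10.22) = -4.198
step 2: grad = -4.198-5 = -9.198; w = -4.198 - 0.1·(-9.198) = -3.2782
step 3: grad = -3.2782-5 = -8.2782; w = -3.2782 - 0.1·(-8.2782) = -2.45038
step 4: grad = -2.45038-5 = -7.45038; w = -2.45038 - 0.1·(-7.45038) = -1.705342

-1.705342


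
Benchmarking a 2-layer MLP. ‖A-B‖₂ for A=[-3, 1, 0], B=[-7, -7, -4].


d = √((-3+ 7)² + (1+ 7)² + (0+ 4)²)
  = √(16 + 64 + 16)
  = √96 = 9.798

9.798


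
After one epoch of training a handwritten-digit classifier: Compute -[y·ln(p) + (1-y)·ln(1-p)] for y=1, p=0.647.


BCE = -[y·ln(p) + (1-y)·ln(1-p)]
= -1·ln(0.647) - 0
= -ln(0.647) = 0.4354

0.4354


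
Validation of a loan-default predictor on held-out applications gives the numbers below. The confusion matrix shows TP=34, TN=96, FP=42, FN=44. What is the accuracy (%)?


Accuracy = (TP+TN)/(TP+TN+FP+FN)
= (34+96)/(216)
= 130/216 = 60.19%

60.19%


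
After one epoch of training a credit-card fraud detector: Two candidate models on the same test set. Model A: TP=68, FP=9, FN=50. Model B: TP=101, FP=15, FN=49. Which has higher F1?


Model A: P=68/77=0.8831, R=68/118=0.5763, F1=2PR/(P+R)=2TP/(2TP+FP+FN)=136/195=0.6974
Model B: P=101/116=0.8707, R=101/150=0.6733, F1=2PR/(P+R)=2TP/(2TP+FP+FN)=202/266=0.7594
0.6974 < 0.7594 → Model B

Model B


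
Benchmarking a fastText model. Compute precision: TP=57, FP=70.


Precision = TP/(TP+FP)
= 57/(57+70)
= 57/127 = 44.88%

44.88%


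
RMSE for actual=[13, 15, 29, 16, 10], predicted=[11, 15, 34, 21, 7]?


MSE = 63/5 = 12.6
RMSE = √(63/5) = 3.5496

3.5496


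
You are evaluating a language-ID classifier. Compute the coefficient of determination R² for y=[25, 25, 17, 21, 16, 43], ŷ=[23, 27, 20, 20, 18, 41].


ȳ = 24.5
SS_res = Σ(y-ŷ)² = 26
SS_tot = Σ(y-ȳ)² = 483.5
R² = 1 - SS_res/SS_tot = 1 - 0.0538 = 0.9462

0.9462


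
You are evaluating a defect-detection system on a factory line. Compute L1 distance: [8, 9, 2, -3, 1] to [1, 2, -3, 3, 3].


d = |8-1| + |9-2| + |2+ 3| + |-3-3| + |1-3|
  = 7 + 7 + 5 + 6 + 2
  = 27

27


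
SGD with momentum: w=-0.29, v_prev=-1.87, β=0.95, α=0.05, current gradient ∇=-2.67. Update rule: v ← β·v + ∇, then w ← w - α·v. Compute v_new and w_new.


v_new = 0.95·-1.87 - 2.67 = -1.7765 - 2.67 = -4.4465
w_new = -0.29 - 0.05·-4.4465 = -0.29 + 0.222325 = -0.067675

v_new=-4.4465, w_new=-0.067675


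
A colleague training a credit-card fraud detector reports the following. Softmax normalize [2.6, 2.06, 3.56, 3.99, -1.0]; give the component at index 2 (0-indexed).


Exponentials: e^2.6=13.4637, e^2.06=7.846, e^3.56=35.1632, e^3.99=54.0549, e^-1.0=0.3679
Sum = 110.8957
Softmax = [0.1214, 0.0708, 0.3171, 0.4874, 0.0033]
p[2] = 35.1632/110.8957 = 0.3171

0.3171


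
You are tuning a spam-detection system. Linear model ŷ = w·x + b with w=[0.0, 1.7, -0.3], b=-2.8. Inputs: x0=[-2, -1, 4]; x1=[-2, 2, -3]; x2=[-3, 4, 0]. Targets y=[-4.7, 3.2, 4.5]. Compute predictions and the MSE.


ŷ0 = (0.0)·(-2) + (1.7)·(-1) + (-0.3)·(4) - 2.8 = -5.7
ŷ1 = (0.0)·(-2) + (1.7)·(2) + (-0.3)·(-3) - 2.8 = 1.5
ŷ2 = (0.0)·(-3) + (1.7)·(4) + (-0.3)·(0) - 2.8 = 4.0
errors² = [1.0, 2.89, 0.25]
MSE = 4.1400/3 = 1.38

1.38


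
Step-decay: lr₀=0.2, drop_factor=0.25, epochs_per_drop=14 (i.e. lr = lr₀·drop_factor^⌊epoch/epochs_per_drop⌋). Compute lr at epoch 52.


n_drops = ⌊52/14⌋ = 3
lr = 0.2·0.25^3 = 0.2·0.015625 = 0.003125

0.003125


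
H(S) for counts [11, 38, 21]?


Probabilities: [11/70, 38/70, 21/70] ≈ [0.1571, 0.5429, 0.3]
H = -((11/70)·log₂(11/70) + (38/70)·log₂(38/70) + (21/70)·log₂(21/70))
  = 1.4191 bits

1.4191 bits


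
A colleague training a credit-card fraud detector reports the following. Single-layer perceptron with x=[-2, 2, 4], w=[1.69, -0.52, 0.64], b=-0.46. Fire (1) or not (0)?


z = (-2)·(1.69) + (2)·(-0.52) + (4)·(0.64) - 0.46
  = -2.32
step(z) = 0 (z<0)

0


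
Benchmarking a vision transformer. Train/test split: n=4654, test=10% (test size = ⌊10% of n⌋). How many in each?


Test = ⌊4654·10/100⌋ = 465
Train = 4654 - 465 = 4189

Train: 4189, Test: 465


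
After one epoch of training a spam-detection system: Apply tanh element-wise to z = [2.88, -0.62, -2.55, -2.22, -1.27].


tanh(2.88) = 0.9937
tanh(-0.62) = -0.5511
tanh(-2.55) = -0.9879
tanh(-2.22) = -0.9767
tanh(-1.27) = -0.8538
result = [0.9937, -0.5511, -0.9879, -0.9767, -0.8538]

[0.9937, -0.5511, -0.9879, -0.9767, -0.8538]


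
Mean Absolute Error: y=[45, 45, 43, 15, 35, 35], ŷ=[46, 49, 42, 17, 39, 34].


Absolute errors: |45-46|=1, |45-49|=4, |43-42|=1, |15-17|=2, |35-39|=4, |35-34|=1
Sum = 13
MAE = 13/6 = 13/6

13/6


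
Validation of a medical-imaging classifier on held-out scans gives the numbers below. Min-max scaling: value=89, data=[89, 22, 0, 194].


min=0, max=194
(89-0)/(194-0) = 89/194 = 0.4588

0.4588


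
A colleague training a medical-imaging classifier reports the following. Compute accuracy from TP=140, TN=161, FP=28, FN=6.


Accuracy = (TP+TN)/(TP+TN+FP+FN)
= (140+161)/(335)
= 301/335 = 89.85%

89.85%


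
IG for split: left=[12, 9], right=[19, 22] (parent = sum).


Parent = [31, 31], H_parent = 1
H_left = 0.9852 (n=21), H_right = 0.9961 (n=41)
H_children = (21/62)·0.9852 + (41/62)·0.9961 = 0.9924
IG = 1 - 0.9924 = 0.0076

0.0076


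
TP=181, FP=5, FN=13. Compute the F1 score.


Precision = 181/186 = 0.9731
Recall = 181/194 = 0.933
F1 = 2·P·R/(P+R) = 2·TP/(2·TP+FP+FN) = 362/(362+5+13) = 362/380 = 0.9526

0.9526


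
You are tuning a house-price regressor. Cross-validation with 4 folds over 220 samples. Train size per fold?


Fold size = 220/4 = 55
Training per fold = 220 - 55 = 165

165


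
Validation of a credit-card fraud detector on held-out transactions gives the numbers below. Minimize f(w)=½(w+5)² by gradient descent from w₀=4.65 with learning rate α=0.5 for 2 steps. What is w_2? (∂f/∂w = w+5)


step 1: grad = 4.65+5 = 9.65; w = 4.65 - 0.5·(9.65) = -0.175
step 2: grad = -0.175+5 = 4.825; w = -0.175 - 0.5·(4.825) = -2.5875

-2.5875


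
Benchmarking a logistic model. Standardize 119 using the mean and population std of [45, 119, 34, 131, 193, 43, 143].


μ = 101.1429, σ = 56.6201
z = (119 - 101.1429)/56.6201 = 0.3154

0.3154


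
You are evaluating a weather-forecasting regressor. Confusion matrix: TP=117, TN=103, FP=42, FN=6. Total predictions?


Total = TP + TN + FP + FN
= 117 + 103 + 42 + 6
= 268
(Predicted positive: 159, predicted negative: 109)

268


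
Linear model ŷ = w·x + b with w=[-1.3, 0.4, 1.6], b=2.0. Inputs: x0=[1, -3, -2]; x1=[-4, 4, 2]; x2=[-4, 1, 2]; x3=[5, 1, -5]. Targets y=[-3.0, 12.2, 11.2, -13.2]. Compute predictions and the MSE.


ŷ0 = (-1.3)·(1) + (0.4)·(-3) + (1.6)·(-2) + 2.0 = -3.7
ŷ1 = (-1.3)·(-4) + (0.4)·(4) + (1.6)·(2) + 2.0 = 12.0
ŷ2 = (-1.3)·(-4) + (0.4)·(1) + (1.6)·(2) + 2.0 = 10.8
ŷ3 = (-1.3)·(5) + (0.4)·(1) + (1.6)·(-5) + 2.0 = -12.1
errors² = [0.49, 0.04, 0.16, 1.21]
MSE = 1.9000/4 = 0.475

0.475


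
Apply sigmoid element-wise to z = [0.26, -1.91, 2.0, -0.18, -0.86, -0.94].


σ(0.26) = 1/(1+e^-0.26) = 0.5646
σ(-1.91) = 1/(1+e^1.91) = 0.129
σ(2.0) = 1/(1+e^-2.0) = 0.8808
σ(-0.18) = 1/(1+e^0.18) = 0.4551
σ(-0.86) = 1/(1+e^0.86) = 0.2973
σ(-0.94) = 1/(1+e^0.94) = 0.2809
result = [0.5646, 0.129, 0.8808, 0.4551, 0.2973, 0.2809]

[0.5646, 0.129, 0.8808, 0.4551, 0.2973, 0.2809]


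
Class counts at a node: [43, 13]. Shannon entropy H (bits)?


Probabilities: [43/56, 13/56] ≈ [0.7679, 0.2321]
H = -((43/56)·log₂(43/56) + (13/56)·log₂(13/56))
  = 0.7817 bits

0.7817 bits


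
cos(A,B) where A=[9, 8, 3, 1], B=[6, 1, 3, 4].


A·B = 9·6 + 8·1 + 3·3 + 1·4 = 75
‖A‖ = √155 = 12.4499, ‖B‖ = √62 = 7.874
cos = 75/(√155·√62) = 75/√9610 = 0.7651

0.7651


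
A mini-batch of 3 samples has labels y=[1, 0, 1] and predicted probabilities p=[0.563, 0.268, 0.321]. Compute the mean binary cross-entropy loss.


L[0] = -ln(0.563) = 0.5745
L[1] = -ln(1-0.268) = -ln(0.732) = 0.312
L[2] = -ln(0.321) = 1.1363
mean = (0.5745 + 0.312 + 1.1363)/3 = 0.6743

0.6743


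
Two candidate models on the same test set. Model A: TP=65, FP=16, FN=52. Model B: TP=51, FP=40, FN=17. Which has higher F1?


Model A: P=65/81=0.8025, R=65/117=0.5556, F1=2PR/(P+R)=2TP/(2TP+FP+FN)=130/198=0.6566
Model B: P=51/91=0.5604, R=51/68=0.75, F1=2PR/(P+R)=2TP/(2TP+FP+FN)=102/159=0.6415
0.6566 > 0.6415 → Model A

Model A


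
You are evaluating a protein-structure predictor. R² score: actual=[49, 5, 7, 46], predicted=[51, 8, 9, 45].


ȳ = 26.75
SS_res = Σ(y-ŷ)² = 18
SS_tot = Σ(y-ȳ)² = 1728.75
R² = 1 - SS_res/SS_tot = 1 - 0.0104 = 0.9896

0.9896


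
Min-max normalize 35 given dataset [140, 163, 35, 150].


min=35, max=163
(35-35)/(163-35) = 0/128 = 0.0

0.0


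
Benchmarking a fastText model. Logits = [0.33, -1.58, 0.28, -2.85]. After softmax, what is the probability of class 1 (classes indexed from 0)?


Exponentials: e^0.33=1.391, e^-1.58=0.206, e^0.28=1.3231, e^-2.85=0.0578
Sum = 2.9779
Softmax = [0.4671, 0.0692, 0.4443, 0.0194]
p[1] = 0.206/2.9779 = 0.0692

0.0692


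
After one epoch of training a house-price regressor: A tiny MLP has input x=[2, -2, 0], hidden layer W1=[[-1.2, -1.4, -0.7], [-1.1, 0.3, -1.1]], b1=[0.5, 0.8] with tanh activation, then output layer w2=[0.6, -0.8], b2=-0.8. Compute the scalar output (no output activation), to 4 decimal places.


z1[0] = (-1.2)·(2) + (-1.4)·(-2) + (-0.7)·(0) + 0.5 = 0.9
z1[1] = (-1.1)·(2) + (0.3)·(-2) + (-1.1)·(0) + 0.8 = -2.0
h = tanh(z1) = [0.7163, -0.964]
output = (0.6)·(0.7163) + (-0.8)·(-0.964) - 0.8 = 0.401

0.401


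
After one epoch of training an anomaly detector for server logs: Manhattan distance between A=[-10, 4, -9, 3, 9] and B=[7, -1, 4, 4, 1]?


d = |-10-7| + |4+ 1| + |-9-4| + |3-4| + |9-1|
  = 17 + 5 + 13 + 1 + 8
  = 44

44


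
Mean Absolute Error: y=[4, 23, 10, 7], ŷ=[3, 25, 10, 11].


Absolute errors: |4-3|=1, |23-25|=2, |10-10|=0, |7-11|=4
Sum = 7
MAE = 7/4 = 7/4

7/4


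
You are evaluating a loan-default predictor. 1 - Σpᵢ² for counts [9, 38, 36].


Probabilities: [9/83, 38/83, 36/83] ≈ [0.1084, 0.4578, 0.4337]
Σpᵢ² = (81 + 1444 + 1296)/83² = 2821/6889
Gini = 1 - Σpᵢ² = 1 - 2821/6889 = 0.5905

0.5905


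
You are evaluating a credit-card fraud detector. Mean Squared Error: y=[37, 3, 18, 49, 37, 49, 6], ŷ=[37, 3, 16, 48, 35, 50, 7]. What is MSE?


Squared errors: (37-37)²=0, (3-3)²=0, (18-16)²=4, (49-48)²=1, (37-35)²=4, (49-50)²=1, (6-7)²=1
Sum = 11
MSE = 11/7 = 11/7

11/7


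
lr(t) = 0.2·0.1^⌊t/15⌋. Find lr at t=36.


n_drops = ⌊36/15⌋ = 2
lr = 0.2·0.1^2 = 0.2·0.01 = 0.002

0.002


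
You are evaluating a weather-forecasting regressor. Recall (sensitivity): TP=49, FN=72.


Recall = TP/(TP+FN)
= 49/(49+72)
= 49/121 = 40.5%

40.5%


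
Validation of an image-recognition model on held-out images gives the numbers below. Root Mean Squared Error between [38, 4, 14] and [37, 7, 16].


MSE = 14/3 = 4.6667
RMSE = √(14/3) = 2.1602

2.1602


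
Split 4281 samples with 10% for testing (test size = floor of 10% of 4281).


Test = ⌊4281·10/100⌋ = 428
Train = 4281 - 428 = 3853

Train: 3853, Test: 428


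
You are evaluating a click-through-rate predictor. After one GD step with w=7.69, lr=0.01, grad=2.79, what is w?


w_new = w - α·∇
= 7.69 - 0.01·2.79
= 7.69 - 0.0279
= 7.6621

7.6621


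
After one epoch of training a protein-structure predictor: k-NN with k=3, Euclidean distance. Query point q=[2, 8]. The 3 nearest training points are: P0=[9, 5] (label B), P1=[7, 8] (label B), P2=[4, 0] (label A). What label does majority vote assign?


d(q,P0) = 7.6158  (label B)
d(q,P1) = 5.0  (label B)
d(q,P2) = 8.2462  (label A)
Votes: A=1, B=2
Majority → B

B


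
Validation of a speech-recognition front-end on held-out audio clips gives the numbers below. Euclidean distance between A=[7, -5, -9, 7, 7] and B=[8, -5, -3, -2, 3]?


d = √((7-8)² + (-5+ 5)² + (-9+ 3)² + (7+ 2)² + (7-3)²)
  = √(1 + 0 + 36 + 81 + 16)
  = √134 = 11.5758

11.5758


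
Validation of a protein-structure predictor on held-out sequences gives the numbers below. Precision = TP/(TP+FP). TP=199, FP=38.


Precision = TP/(TP+FP)
= 199/(199+38)
= 199/237 = 83.97%

83.97%


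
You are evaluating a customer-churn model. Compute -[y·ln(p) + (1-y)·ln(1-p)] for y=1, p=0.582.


BCE = -[y·ln(p) + (1-y)·ln(1-p)]
= -1·ln(0.582) - 0
= -ln(0.582) = 0.5413

0.5413


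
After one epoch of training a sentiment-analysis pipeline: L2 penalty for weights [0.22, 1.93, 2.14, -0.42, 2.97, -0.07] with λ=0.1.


‖w‖₂² = (0.22)² + (1.93)² + (2.14)² + (-0.42)² + (2.97)² + (-0.07)²
     = 0.0484 + 3.7249 + 4.5796 + 0.1764 + 8.8209 + 0.0049
     = 17.3551
λ·‖w‖₂² = 0.1·17.3551 = 1.73551

1.73551


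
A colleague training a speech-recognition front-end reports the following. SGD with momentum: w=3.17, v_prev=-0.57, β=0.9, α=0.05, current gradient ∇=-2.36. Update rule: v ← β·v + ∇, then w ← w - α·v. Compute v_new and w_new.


v_new = 0.9·-0.57 - 2.36 = -0.513 - 2.36 = -2.873
w_new = 3.17 - 0.05·-2.873 = 3.17 + 0.14365 = 3.31365

v_new=-2.873, w_new=3.31365


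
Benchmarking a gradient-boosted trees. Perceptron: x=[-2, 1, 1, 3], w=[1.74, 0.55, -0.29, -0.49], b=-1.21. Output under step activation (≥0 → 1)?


z = (-2)·(1.74) + (1)·(0.55) + (1)·(-0.29) + (3)·(-0.49) - 1.21
  = -5.9
step(z) = 0 (z<0)

0


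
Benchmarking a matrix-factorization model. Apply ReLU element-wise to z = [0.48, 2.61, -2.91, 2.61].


ReLU(0.48) = max(0, 0.48) = 0.48
ReLU(2.61) = max(0, 2.61) = 2.61
ReLU(-2.91) = max(0, -2.91) = 0.0
ReLU(2.61) = max(0, 2.61) = 2.61
result = [0.48, 2.61, 0.0, 2.61]

[0.48, 2.61, 0.0, 2.61]


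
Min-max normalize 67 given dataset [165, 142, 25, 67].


min=25, max=165
(67-25)/(165-25) = 42/140 = 0.3

0.3


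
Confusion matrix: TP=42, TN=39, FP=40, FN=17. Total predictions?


Total = TP + TN + FP + FN
= 42 + 39 + 40 + 17
= 138
(Predicted positive: 82, predicted negative: 56)

138


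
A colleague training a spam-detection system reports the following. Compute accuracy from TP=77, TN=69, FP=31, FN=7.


Accuracy = (TP+TN)/(TP+TN+FP+FN)
= (77+69)/(184)
= 146/184 = 79.35%

79.35%


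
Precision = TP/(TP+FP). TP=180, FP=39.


Precision = TP/(TP+FP)
= 180/(180+39)
= 180/219 = 82.19%

82.19%


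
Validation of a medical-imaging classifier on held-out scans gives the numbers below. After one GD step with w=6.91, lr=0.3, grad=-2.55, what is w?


w_new = w - α·∇
= 6.91 - 0.3·-2.55
= 6.91 + 0.765
= 7.675

7.675


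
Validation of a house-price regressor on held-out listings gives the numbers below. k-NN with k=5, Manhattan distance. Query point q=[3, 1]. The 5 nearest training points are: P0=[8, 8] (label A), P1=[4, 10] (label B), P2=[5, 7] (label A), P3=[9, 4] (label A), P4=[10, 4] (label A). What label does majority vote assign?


d(q,P0) = 12  (label A)
d(q,P1) = 10  (label B)
d(q,P2) = 8  (label A)
d(q,P3) = 9  (label A)
d(q,P4) = 10  (label A)
Votes: A=4, B=1
Majority → A

A


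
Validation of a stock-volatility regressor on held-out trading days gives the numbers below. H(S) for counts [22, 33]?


Probabilities: [22/55, 33/55] ≈ [0.4, 0.6]
H = -((22/55)·log₂(22/55) + (33/55)·log₂(33/55))
  = 0.971 bits

0.971 bits


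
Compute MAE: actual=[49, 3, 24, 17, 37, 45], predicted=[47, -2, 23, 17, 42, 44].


Absolute errors: |49-47|=2, |3+ 2|=5, |24-23|=1, |17-17|=0, |37-42|=5, |45-44|=1
Sum = 14
MAE = 14/6 = 7/3

7/3


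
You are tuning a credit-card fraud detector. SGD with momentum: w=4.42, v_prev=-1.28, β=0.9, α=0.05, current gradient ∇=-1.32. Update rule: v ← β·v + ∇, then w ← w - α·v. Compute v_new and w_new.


v_new = 0.9·-1.28 - 1.32 = -1.152 - 1.32 = -2.472
w_new = 4.42 - 0.05·-2.472 = 4.42 + 0.1236 = 4.5436

v_new=-2.472, w_new=4.5436


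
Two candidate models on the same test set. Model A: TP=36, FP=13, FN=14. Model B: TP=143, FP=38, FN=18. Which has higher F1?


Model A: P=36/49=0.7347, R=36/50=0.72, F1=2PR/(P+R)=2TP/(2TP+FP+FN)=72/99=0.7273
Model B: P=143/181=0.7901, R=143/161=0.8882, F1=2PR/(P+R)=2TP/(2TP+FP+FN)=286/342=0.8363
0.7273 < 0.8363 → Model B

Model B


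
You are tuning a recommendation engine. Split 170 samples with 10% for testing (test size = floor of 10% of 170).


Test = ⌊170·10/100⌋ = 17
Train = 170 - 17 = 153

Train: 153, Test: 17


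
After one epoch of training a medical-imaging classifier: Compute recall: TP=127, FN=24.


Recall = TP/(TP+FN)
= 127/(127+24)
= 127/151 = 84.11%

84.11%


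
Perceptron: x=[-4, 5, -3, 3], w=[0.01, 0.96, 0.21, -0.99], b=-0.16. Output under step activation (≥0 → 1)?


z = (-4)·(0.01) + (5)·(0.96) + (-3)·(0.21) + (3)·(-0.99) - 0.16
  = 1.0
step(z) = 1 (z≥0)

1


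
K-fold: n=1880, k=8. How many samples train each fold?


Fold size = 1880/8 = 235
Training per fold = 1880 - 235 = 1645

1645


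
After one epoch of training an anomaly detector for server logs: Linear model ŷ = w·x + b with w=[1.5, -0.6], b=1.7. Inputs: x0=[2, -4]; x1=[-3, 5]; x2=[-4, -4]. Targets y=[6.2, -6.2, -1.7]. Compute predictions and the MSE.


ŷ0 = (1.5)·(2) + (-0.6)·(-4) + 1.7 = 7.1
ŷ1 = (1.5)·(-3) + (-0.6)·(5) + 1.7 = -5.8
ŷ2 = (1.5)·(-4) + (-0.6)·(-4) + 1.7 = -1.9
errors² = [0.81, 0.16, 0.04]
MSE = 1.0100/3 = 0.3367

0.3367


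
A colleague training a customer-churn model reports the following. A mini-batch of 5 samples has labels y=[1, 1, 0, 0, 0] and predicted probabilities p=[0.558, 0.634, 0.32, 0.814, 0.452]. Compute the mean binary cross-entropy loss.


L[0] = -ln(0.558) = 0.5834
L[1] = -ln(0.634) = 0.4557
L[2] = -ln(1-0.32) = -ln(0.68) = 0.3857
L[3] = -ln(1-0.814) = -ln(0.186) = 1.682
L[4] = -ln(1-0.452) = -ln(0.548) = 0.6015
mean = (0.5834 + 0.4557 + 0.3857 + 1.682 + 0.6015)/5 = 0.7417

0.7417


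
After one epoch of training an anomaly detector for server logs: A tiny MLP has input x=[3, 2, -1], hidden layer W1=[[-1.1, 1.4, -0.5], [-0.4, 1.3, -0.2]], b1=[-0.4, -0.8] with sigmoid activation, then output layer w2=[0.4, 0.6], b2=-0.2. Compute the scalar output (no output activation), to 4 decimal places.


z1[0] = (-1.1)·(3) + (1.4)·(2) + (-0.5)·(-1) - 0.4 = -0.4
z1[1] = (-0.4)·(3) + (1.3)·(2) + (-0.2)·(-1) - 0.8 = 0.8
h = sigmoid(z1) = [0.4013, 0.69]
output = (0.4)·(0.4013) + (0.6)·(0.69) - 0.2 = 0.3745

0.3745


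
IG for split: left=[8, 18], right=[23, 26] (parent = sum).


Parent = [31, 44], H_parent = 0.9782
H_left = 0.8905 (n=26), H_right = 0.9973 (n=49)
H_children = (26/75)·0.8905 + (49/75)·0.9973 = 0.9603
IG = 0.9782 - 0.9603 = 0.0179

0.0179


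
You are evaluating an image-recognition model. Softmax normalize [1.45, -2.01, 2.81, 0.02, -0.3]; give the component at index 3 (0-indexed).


Exponentials: e^1.45=4.2631, e^-2.01=0.134, e^2.81=16.6099, e^0.02=1.0202, e^-0.3=0.7408
Sum = 22.768
Softmax = [0.1872, 0.0059, 0.7295, 0.0448, 0.0325]
p[3] = 1.0202/22.768 = 0.0448

0.0448


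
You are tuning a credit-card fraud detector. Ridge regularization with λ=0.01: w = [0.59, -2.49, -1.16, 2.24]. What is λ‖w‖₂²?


‖w‖₂² = (0.59)² + (-2.49)² + (-1.16)² + (2.24)²
     = 0.3481 + 6.2001 + 1.3456 + 5.0176
     = 12.9114
λ·‖w‖₂² = 0.01·12.9114 = 0.129114

0.129114


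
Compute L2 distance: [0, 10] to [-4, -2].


d = √((0+ 4)² + (10+ 2)²)
  = √(16 + 144)
  = √160 = 12.6491

12.6491


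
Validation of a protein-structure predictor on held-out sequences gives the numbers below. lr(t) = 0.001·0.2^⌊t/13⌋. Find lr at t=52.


n_drops = ⌊52/13⌋ = 4
lr = 0.001·0.2^4 = 0.001·0.0016 = 0.0000016

0.0000016


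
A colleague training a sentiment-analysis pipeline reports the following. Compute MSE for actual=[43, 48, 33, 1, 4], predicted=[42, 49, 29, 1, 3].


Squared errors: (43-42)²=1, (48-49)²=1, (33-29)²=16, (1-1)²=0, (4-3)²=1
Sum = 19
MSE = 19/5 = 19/5

19/5


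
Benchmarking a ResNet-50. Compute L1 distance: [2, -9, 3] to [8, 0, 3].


d = |2-8| + |-9-0| + |3-3|
  = 6 + 9 + 0
  = 15

15


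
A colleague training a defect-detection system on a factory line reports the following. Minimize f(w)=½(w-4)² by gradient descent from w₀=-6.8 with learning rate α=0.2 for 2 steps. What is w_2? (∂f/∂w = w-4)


step 1: grad = -6.8-4 = -10.8; w = -6.8 - 0.2·(-10.8) = -4.64
step 2: grad = -4.64-4 = -8.64; w = -4.64 - 0.2·(-8.64) = -2.912

-2.912


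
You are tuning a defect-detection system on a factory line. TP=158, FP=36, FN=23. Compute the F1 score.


Precision = 158/194 = 0.8144
Recall = 158/181 = 0.8729
F1 = 2·P·R/(P+R) = 2·TP/(2·TP+FP+FN) = 316/(316+36+23) = 316/375 = 0.8427

0.8427


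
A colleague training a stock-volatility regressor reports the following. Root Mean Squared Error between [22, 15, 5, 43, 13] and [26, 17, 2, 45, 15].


MSE = 37/5 = 7.4
RMSE = √(37/5) = 2.7203

2.7203


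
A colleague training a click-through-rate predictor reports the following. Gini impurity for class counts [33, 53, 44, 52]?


Probabilities: [33/182, 53/182, 44/182, 52/182] ≈ [0.1813, 0.2912, 0.2418, 0.2857]
Σpᵢ² = (1089 + 2809 + 1936 + 2704)/182² = 8538/33124
Gini = 1 - Σpᵢ² = 1 - 8538/33124 = 0.7422

0.7422


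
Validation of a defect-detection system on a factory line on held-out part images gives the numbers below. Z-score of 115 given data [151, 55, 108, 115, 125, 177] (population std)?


μ = 121.8333, σ = 37.8788
z = (115 - 121.8333)/37.8788 = -0.1804

-0.1804


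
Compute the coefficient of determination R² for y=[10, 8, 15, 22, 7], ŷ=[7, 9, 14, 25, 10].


ȳ = 12.4
SS_res = Σ(y-ŷ)² = 29
SS_tot = Σ(y-ȳ)² = 153.2
R² = 1 - SS_res/SS_tot = 1 - 0.1893 = 0.8107

0.8107


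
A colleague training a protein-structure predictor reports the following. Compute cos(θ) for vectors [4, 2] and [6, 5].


A·B = 4·6 + 2·5 = 34
‖A‖ = √20 = 4.4721, ‖B‖ = √61 = 7.8102
cos = 34/(√20·√61) = 34/√1220 = 0.9734

0.9734


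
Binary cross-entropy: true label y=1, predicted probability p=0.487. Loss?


BCE = -[y·ln(p) + (1-y)·ln(1-p)]
= -1·ln(0.487) - 0
= -ln(0.487) = 0.7195

0.7195


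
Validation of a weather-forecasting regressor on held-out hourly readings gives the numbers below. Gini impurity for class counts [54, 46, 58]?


Probabilities: [54/158, 46/158, 58/158] ≈ [0.3418, 0.2911, 0.3671]
Σpᵢ² = (2916 + 2116 + 3364)/158² = 8396/24964
Gini = 1 - Σpᵢ² = 1 - 8396/24964 = 0.6637

0.6637


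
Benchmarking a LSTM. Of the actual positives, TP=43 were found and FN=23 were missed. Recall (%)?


Recall = TP/(TP+FN)
= 43/(43+23)
= 43/66 = 65.15%

65.15%


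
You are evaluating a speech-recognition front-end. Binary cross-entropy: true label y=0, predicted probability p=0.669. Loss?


BCE = -[y·ln(p) + (1-y)·ln(1-p)]
= -0 - 1·ln(1-0.669)
= -ln(0.331) = 1.1056

1.1056


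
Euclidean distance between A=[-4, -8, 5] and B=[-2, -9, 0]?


d = √((-4+ 2)² + (-8+ 9)² + (5-0)²)
  = √(4 + 1 + 25)
  = √30 = 5.4772

5.4772


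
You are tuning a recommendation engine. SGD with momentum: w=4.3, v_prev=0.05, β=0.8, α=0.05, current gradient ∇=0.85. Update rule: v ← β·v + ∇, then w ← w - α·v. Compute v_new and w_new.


v_new = 0.8·0.05 + 0.85 = 0.04 + 0.85 = 0.89
w_new = 4.3 - 0.05·0.89 = 4.3 - 0.0445 = 4.2555

v_new=0.89, w_new=4.2555


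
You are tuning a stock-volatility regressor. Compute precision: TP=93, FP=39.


Precision = TP/(TP+FP)
= 93/(93+39)
= 93/132 = 70.45%

70.45%


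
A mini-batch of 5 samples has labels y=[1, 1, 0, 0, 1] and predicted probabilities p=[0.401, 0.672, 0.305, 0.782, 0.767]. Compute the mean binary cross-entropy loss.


L[0] = -ln(0.401) = 0.9138
L[1] = -ln(0.672) = 0.3975
L[2] = -ln(1-0.305) = -ln(0.695) = 0.3638
L[3] = -ln(1-0.782) = -ln(0.218) = 1.5233
L[4] = -ln(0.767) = 0.2653
mean = (0.9138 + 0.3975 + 0.3638 + 1.5233 + 0.2653)/5 = 0.6927

0.6927


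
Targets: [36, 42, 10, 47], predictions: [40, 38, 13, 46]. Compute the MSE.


Squared errors: (36-40)²=16, (42-38)²=16, (10-13)²=9, (47-46)²=1
Sum = 42
MSE = 42/4 = 21/2

21/2


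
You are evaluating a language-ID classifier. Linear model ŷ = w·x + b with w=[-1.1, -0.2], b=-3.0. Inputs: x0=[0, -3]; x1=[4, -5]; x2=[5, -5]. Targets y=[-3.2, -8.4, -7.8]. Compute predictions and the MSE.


ŷ0 = (-1.1)·(0) + (-0.2)·(-3) - 3.0 = -2.4
ŷ1 = (-1.1)·(4) + (-0.2)·(-5) - 3.0 = -6.4
ŷ2 = (-1.1)·(5) + (-0.2)·(-5) - 3.0 = -7.5
errors² = [0.64, 4.0, 0.09]
MSE = 4.7300/3 = 1.5767

1.5767


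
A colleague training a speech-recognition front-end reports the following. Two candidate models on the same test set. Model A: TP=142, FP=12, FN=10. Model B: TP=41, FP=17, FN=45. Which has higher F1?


Model A: P=142/154=0.9221, R=142/152=0.9342, F1=2PR/(P+R)=2TP/(2TP+FP+FN)=284/306=0.9281
Model B: P=41/58=0.7069, R=41/86=0.4767, F1=2PR/(P+R)=2TP/(2TP+FP+FN)=82/144=0.5694
0.9281 > 0.5694 → Model A

Model A


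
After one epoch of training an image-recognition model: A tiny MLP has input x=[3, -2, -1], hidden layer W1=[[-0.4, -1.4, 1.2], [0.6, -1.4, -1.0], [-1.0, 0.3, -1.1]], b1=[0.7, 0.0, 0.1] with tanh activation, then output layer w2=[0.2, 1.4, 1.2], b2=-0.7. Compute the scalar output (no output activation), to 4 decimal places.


z1[0] = (-0.4)·(3) + (-1.4)·(-2) + (1.2)·(-1) + 0.7 = 1.1
z1[1] = (0.6)·(3) + (-1.4)·(-2) + (-1.0)·(-1) + 0.0 = 5.6
z1[2] = (-1.0)·(3) + (0.3)·(-2) + (-1.1)·(-1) + 0.1 = -2.4
h = tanh(z1) = [0.8005, 1.0, -0.9837]
output = (0.2)·(0.8005) + (1.4)·(1.0) + (1.2)·(-0.9837) - 0.7 = -0.3203

-0.3203


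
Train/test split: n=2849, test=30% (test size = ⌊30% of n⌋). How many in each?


Test = ⌊2849·30/100⌋ = 854
Train = 2849 - 854 = 1995

Train: 1995, Test: 854


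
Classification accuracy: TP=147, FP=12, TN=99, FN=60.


Accuracy = (TP+TN)/(TP+TN+FP+FN)
= (147+99)/(318)
= 246/318 = 77.36%

77.36%


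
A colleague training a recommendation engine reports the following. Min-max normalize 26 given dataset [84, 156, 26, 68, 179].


min=26, max=179
(26-26)/(179-26) = 0/153 = 0.0

0.0


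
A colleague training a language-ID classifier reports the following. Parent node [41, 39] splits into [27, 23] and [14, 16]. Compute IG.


Parent = [41, 39], H_parent = 0.9995
H_left = 0.9954 (n=50), H_right = 0.9968 (n=30)
H_children = (50/80)·0.9954 + (30/80)·0.9968 = 0.9959
IG = 0.9995 - 0.9959 = 0.0036

0.0036


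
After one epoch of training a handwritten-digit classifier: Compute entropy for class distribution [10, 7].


Probabilities: [10/17, 7/17] ≈ [0.5882, 0.4118]
H = -((10/17)·log₂(10/17) + (7/17)·log₂(7/17))
  = 0.9774 bits

0.9774 bits


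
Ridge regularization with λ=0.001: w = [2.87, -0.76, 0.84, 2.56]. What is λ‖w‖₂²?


‖w‖₂² = (2.87)² + (-0.76)² + (0.84)² + (2.56)²
     = 8.2369 + 0.5776 + 0.7056 + 6.5536
     = 16.0737
λ·‖w‖₂² = 0.001·16.0737 = 0.016074

0.016074


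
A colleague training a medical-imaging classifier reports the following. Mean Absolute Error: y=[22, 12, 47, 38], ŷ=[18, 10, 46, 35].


Absolute errors: |22-18|=4, |12-10|=2, |47-46|=1, |38-35|=3
Sum = 10
MAE = 10/4 = 5/2

5/2


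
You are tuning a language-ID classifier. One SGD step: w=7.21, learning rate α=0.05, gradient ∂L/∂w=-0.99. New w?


w_new = w - α·∇
= 7.21 - 0.05·-0.99
= 7.21 + 0.0495
= 7.2595

7.2595


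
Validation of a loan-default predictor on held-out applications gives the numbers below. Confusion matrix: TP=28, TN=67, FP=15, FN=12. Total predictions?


Total = TP + TN + FP + FN
= 28 + 67 + 15 + 12
= 122
(Predicted positive: 43, predicted negative: 79)

122


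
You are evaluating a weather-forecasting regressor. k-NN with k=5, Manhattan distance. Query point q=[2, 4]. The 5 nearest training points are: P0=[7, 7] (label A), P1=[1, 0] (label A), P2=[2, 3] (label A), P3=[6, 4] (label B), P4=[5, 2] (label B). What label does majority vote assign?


d(q,P0) = 8  (label A)
d(q,P1) = 5  (label A)
d(q,P2) = 1  (label A)
d(q,P3) = 4  (label B)
d(q,P4) = 5  (label B)
Votes: A=3, B=2
Majority → A

A


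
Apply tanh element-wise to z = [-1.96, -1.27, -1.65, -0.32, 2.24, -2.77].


tanh(-1.96) = -0.9611
tanh(-1.27) = -0.8538
tanh(-1.65) = -0.9289
tanh(-0.32) = -0.3095
tanh(2.24) = 0.9776
tanh(-2.77) = -0.9922
result = [-0.9611, -0.8538, -0.9289, -0.3095, 0.9776, -0.9922]

[-0.9611, -0.8538, -0.9289, -0.3095, 0.9776, -0.9922]


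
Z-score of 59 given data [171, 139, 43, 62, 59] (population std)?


μ = 94.8, σ = 50.598
z = (59 - 94.8)/50.598 = -0.7075

-0.7075


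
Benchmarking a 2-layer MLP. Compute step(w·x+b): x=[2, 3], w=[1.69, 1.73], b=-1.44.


z = (2)·(1.69) + (3)·(1.73) - 1.44
  = 7.13
step(z) = 1 (z≥0)

1


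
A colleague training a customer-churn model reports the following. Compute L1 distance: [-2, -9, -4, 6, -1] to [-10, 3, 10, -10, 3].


d = |-2+ 10| + |-9-3| + |-4-10| + |6+ 10| + |-1-3|
  = 8 + 12 + 14 + 16 + 4
  = 54

54


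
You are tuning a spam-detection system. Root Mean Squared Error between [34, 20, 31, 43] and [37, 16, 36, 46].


MSE = 59/4 = 14.75
RMSE = √(59/4) = 3.8406

3.8406


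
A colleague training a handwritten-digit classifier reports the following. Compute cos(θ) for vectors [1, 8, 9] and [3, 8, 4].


A·B = 1·3 + 8·8 + 9·4 = 103
‖A‖ = √146 = 12.083, ‖B‖ = √89 = 9.434
cos = 103/(√146·√89) = 103/√12994 = 0.9036

0.9036


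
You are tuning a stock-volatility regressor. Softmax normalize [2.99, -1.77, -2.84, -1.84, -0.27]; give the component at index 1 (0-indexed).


Exponentials: e^2.99=19.8857, e^-1.77=0.1703, e^-2.84=0.0584, e^-1.84=0.1588, e^-0.27=0.7634
Sum = 21.0366
Softmax = [0.9453, 0.0081, 0.0028, 0.0075, 0.0363]
p[1] = 0.1703/21.0366 = 0.0081

0.0081


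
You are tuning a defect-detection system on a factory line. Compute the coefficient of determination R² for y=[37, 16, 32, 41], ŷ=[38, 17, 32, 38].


ȳ = 31.5
SS_res = Σ(y-ŷ)² = 11
SS_tot = Σ(y-ȳ)² = 361
R² = 1 - SS_res/SS_tot = 1 - 0.0305 = 0.9695

0.9695


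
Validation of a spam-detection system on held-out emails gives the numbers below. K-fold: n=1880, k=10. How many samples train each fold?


Fold size = 1880/10 = 188
Training per fold = 1880 - 188 = 1692

1692


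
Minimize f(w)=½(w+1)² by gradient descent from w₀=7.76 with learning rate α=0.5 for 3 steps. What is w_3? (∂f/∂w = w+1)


step 1: grad = 7.76+1 = 8.76; w = 7.76 - 0.5·(8.76) = 3.38
step 2: grad = 3.38+1 = 4.38; w = 3.38 - 0.5·(4.38) = 1.19
step 3: grad = 1.19+1 = 2.19; w = 1.19 - 0.5·(2.19) = 0.095

0.095


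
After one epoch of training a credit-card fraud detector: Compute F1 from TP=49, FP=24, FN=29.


Precision = 49/73 = 0.6712
Recall = 49/78 = 0.6282
F1 = 2·P·R/(P+R) = 2·TP/(2·TP+FP+FN) = 98/(98+24+29) = 98/151 = 0.649

0.649


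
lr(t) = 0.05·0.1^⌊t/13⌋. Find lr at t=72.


n_drops = ⌊72/13⌋ = 5
lr = 0.05·0.1^5 = 0.05·0.00001 = 0.0000005

0.0000005


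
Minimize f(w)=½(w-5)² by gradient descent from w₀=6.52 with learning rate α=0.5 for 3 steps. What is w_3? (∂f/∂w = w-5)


step 1: grad = 6.52-5 = 1.52; w = 6.52 - 0.5·(1.52) = 5.76
step 2: grad = 5.76-5 = 0.76; w = 5.76 - 0.5·(0.76) = 5.38
step 3: grad = 5.38-5 = 0.38; w = 5.38 - 0.5·(0.38) = 5.19

5.19


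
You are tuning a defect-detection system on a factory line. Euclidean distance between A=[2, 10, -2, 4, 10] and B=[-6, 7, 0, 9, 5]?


d = √((2+ 6)² + (10-7)² + (-2-0)² + (4-9)² + (10-5)²)
  = √(64 + 9 + 4 + 25 + 25)
  = √127 = 11.2694

11.2694


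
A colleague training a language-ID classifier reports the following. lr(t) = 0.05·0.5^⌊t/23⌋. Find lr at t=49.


n_drops = ⌊49/23⌋ = 2
lr = 0.05·0.5^2 = 0.05·0.25 = 0.0125

0.0125


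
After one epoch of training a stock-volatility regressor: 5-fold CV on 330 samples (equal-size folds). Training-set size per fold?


Fold size = 330/5 = 66
Training per fold = 330 - 66 = 264

264


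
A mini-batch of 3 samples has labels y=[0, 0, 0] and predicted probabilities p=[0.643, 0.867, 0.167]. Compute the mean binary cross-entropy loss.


L[0] = -ln(1-0.643) = -ln(0.357) = 1.03
L[1] = -ln(1-0.867) = -ln(0.133) = 2.0174
L[2] = -ln(1-0.167) = -ln(0.833) = 0.1827
mean = (1.03 + 2.0174 + 0.1827)/3 = 1.0767

1.0767


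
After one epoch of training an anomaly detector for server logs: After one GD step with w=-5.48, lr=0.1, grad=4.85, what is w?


w_new = w - α·∇
= -5.48 - 0.1·4.85
= -5.48 - 0.485
= -5.965

-5.965


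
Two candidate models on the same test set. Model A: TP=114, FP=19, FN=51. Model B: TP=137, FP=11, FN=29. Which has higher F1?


Model A: P=114/133=0.8571, R=114/165=0.6909, F1=2PR/(P+R)=2TP/(2TP+FP+FN)=228/298=0.7651
Model B: P=137/148=0.9257, R=137/166=0.8253, F1=2PR/(P+R)=2TP/(2TP+FP+FN)=274/314=0.8726
0.7651 < 0.8726 → Model B

Model B


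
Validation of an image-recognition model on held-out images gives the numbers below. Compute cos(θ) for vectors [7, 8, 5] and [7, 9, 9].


A·B = 7·7 + 8·9 + 5·9 = 166
‖A‖ = √138 = 11.7473, ‖B‖ = √211 = 14.5258
cos = 166/(√138·√211) = 166/√29118 = 0.9728

0.9728


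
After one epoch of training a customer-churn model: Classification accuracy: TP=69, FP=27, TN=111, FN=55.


Accuracy = (TP+TN)/(TP+TN+FP+FN)
= (69+111)/(262)
= 180/262 = 68.7%

68.7%


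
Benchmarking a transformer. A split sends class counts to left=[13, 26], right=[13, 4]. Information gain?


Parent = [26, 30], H_parent = 0.9963
H_left = 0.9183 (n=39), H_right = 0.7871 (n=17)
H_children = (39/56)·0.9183 + (17/56)·0.7871 = 0.8785
IG = 0.9963 - 0.8785 = 0.1178

0.1178


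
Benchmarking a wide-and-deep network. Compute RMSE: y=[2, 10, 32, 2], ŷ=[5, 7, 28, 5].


MSE = 43/4 = 10.75
RMSE = √(43/4) = 3.2787

3.2787


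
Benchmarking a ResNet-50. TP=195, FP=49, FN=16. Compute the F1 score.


Precision = 195/244 = 0.7992
Recall = 195/211 = 0.9242
F1 = 2·P·R/(P+R) = 2·TP/(2·TP+FP+FN) = 390/(390+49+16) = 390/455 = 0.8571

0.8571


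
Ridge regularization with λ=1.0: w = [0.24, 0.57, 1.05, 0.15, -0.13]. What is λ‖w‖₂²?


‖w‖₂² = (0.24)² + (0.57)² + (1.05)² + (0.15)² + (-0.13)²
     = 0.0576 + 0.3249 + 1.1025 + 0.0225 + 0.0169
     = 1.5244
λ·‖w‖₂² = 1.0·1.5244 = 1.5244

1.5244


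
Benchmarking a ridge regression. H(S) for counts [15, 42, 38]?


Probabilities: [15/95, 42/95, 38/95] ≈ [0.1579, 0.4421, 0.4]
H = -((15/95)·log₂(15/95) + (42/95)·log₂(42/95) + (38/95)·log₂(38/95))
  = 1.4698 bits

1.4698 bits


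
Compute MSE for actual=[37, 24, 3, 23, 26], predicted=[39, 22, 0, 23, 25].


Squared errors: (37-39)²=4, (24-22)²=4, (3-0)²=9, (23-23)²=0, (26-25)²=1
Sum = 18
MSE = 18/5 = 18/5

18/5


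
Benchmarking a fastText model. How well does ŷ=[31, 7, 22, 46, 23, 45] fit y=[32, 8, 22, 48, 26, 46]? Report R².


ȳ = 30.3333
SS_res = Σ(y-ŷ)² = 16
SS_tot = Σ(y-ȳ)² = 1147.33
R² = 1 - SS_res/SS_tot = 1 - 0.0139 = 0.9861

0.9861


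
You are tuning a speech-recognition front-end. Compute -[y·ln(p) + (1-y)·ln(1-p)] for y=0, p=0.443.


BCE = -[y·ln(p) + (1-y)·ln(1-p)]
= -0 - 1·ln(1-0.443)
= -ln(0.557) = 0.5852

0.5852
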